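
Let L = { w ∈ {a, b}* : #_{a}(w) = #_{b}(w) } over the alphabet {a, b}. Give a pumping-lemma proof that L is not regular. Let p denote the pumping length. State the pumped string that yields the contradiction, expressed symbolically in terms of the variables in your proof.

Assume L is regular. Let p be the pumping length given by the pumping lemma.
Choose w = a^p b^p ∈ L with |w| = 2p ≥ p.
Write w = xyz as guaranteed by the lemma, with |xy| ≤ p and y is nonempty.
The first p characters of w are a's, so xy (and hence y) consists only of a's. Write y = a^k, 1 ≤ k ≤ p.
Pump with i = 2: xy^2z = a^{p+k} b^p has p+k occurrences of a but only p of b. Since k ≥ 1 the counts differ, so xy^2z ∉ L.
This contradicts the pumping lemma, so L is not regular.

a^{p+k} b^p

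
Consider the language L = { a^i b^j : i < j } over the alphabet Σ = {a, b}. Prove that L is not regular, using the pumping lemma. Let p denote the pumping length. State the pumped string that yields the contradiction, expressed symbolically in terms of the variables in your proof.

a^{p+k} b^{p+1}

Assume L is regular; let p be its pumping constant.
Choose w = a^p b^{p+1} ∈ L, with |w| = 2p+1 ≥ p.
The pumping lemma gives a decomposition w = xyz where |xy| ≤ p and |y| > 0.
Because |xy| ≤ p and w begins with p copies of a, we have y = a^k with 1 ≤ k ≤ p.
Consider xy^2z = a^{p+k} b^{p+1}. Since k ≥ 1, the a-count p+k is at least p+1, so i < j fails; thus xy^2z ∉ L.
This is a contradiction; hence L is not regular.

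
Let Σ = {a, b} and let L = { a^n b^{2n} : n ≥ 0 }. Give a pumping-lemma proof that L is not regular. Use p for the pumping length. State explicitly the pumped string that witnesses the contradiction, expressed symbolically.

Assume L is regular; let p be its pumping constant.
Choose w = a^p b^{2p}, which is in L with |w| = 3p ≥ p.
By the pumping lemma, w = xyz with |xy| ≤ p and y is nonempty.
Since the first p symbols of w are all a's and |xy| ≤ p, y lies entirely in the leading a-block: y = a^k for some k with 1 ≤ k ≤ p.
Pump with i = 2: xy^2z = a^{p+k} b^{2p}. For this to lie in L we would need 2p = 2(p+k), which forces k = 0. But k ≥ 1, so xy^2z ∉ L.
Contradiction. Therefore L is not regular.

a^{p+k} b^{2p}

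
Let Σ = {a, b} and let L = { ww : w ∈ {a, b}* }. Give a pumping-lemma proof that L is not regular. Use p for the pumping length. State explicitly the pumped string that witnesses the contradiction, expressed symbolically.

Suppose for contradiction that L is regular, and let p be the pumping length.
Take w = a^p b^p a^p b^p = uu where u = a^pb^p; then w ∈ L and |w| = 4p ≥ p.
The pumping lemma gives a decomposition w = xyz where |xy| ≤ p and y is nonempty.
Because |xy| ≤ p and w begins with p copies of a, we have y = a^k with 1 ≤ k ≤ p.
Pump with i = 2: xy^2z = a^{p+k} b^p a^p b^p, of length 4p+k. Suppose this equals vv. The string starts with a and ends with b, so v does too; thus the boundary between the two copies of v is a b→a transition. There is exactly one such transition, at position 2p+k, so |v| = 2p+k and |vv| = 4p+2k ≠ 4p+k since k ≥ 1. So xy^2z ∉ L.
This contradicts the pumping lemma, so L is not regular.

a^{p+k} b^p a^p b^p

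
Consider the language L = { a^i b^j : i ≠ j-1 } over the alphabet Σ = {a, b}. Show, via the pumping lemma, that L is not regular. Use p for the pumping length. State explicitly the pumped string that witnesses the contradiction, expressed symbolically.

Toward a contradiction, assume L is regular with pumping length p.
Choose w = a^p b^{p+p!+1}. Since p ≠ (p+p!+1)-1 = p+p!, w ∈ L; and |w| ≥ p.
The pumping lemma gives a decomposition w = xyz where |xy| ≤ p and y is nonempty.
The first p characters of w are a's, so xy (and hence y) consists only of a's. Write y = a^k, 1 ≤ k ≤ p.
Since 1 ≤ k ≤ p, k divides p!; set t = 1 + p!/k. Then xy^t z has p + (p!/k)·k = p + p! copies of a. Now the a-count is p+p! and (b-count)-1 = (p+p!+1)-1 = p+p!, so i ≠ j-1 fails. So xy^t z = a^{p+p!} b^{p+p!+1} ∉ L.
Contradiction. Therefore L is not regular.

a^{p+p!} b^{p+p!+1}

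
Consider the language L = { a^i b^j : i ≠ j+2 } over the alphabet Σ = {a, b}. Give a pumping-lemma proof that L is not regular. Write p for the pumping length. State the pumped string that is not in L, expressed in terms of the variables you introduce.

a^{p+p!} b^{p+p!-2}

Assume L is regular. Let p be the pumping length given by the pumping lemma.
Choose w = a^p b^{p+p!-2}. Since p ≠ (p+p!-2)+2 = p+p!, w ∈ L; and |w| ≥ p.
The pumping lemma gives a decomposition w = xyz where |xy| ≤ p and y is nonempty.
Because |xy| ≤ p and w begins with p copies of a, we have y = a^k with 1 ≤ k ≤ p.
Since 1 ≤ k ≤ p, k divides p!; set t = 1 + p!/k. Then xy^t z has p + (p!/k)·k = p + p! copies of a. Now the a-count is p+p! and (b-count)+2 = (p+p!-2)+2 = p+p!, so i ≠ j+2 fails. So xy^t z = a^{p+p!} b^{p+p!-2} ∉ L.
Contradiction. Therefore L is not regular.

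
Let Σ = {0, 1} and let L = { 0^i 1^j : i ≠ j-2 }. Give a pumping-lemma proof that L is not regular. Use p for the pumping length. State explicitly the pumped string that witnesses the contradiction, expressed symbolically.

0^{p+p!} 1^{p+p!+2}

Toward a contradiction, assume L is regular with pumping length p.
Choose w = 0^p 1^{p+p!+2}. Since p ≠ (p+p!+2)-2 = p+p!, w ∈ L; and |w| ≥ p.
By the pumping lemma, w = xyz with |xy| ≤ p and y is nonempty.
Since the first p symbols of w are all 0's and |xy| ≤ p, y lies entirely in the leading 0-block: y = 0^k for some k with 1 ≤ k ≤ p.
Since 1 ≤ k ≤ p, k divides p!; set t = 1 + p!/k. Then xy^t z has p + (p!/k)·k = p + p! copies of 0. Now the 0-count is p+p! and (1-count)-2 = (p+p!+2)-2 = p+p!, so i ≠ j-2 fails. So xy^t z = 0^{p+p!} 1^{p+p!+2} ∉ L.
This contradicts the pumping lemma, so L is not regular.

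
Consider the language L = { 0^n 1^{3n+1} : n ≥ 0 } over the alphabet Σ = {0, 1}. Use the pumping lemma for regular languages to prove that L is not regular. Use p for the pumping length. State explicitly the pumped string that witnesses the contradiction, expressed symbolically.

Assume L is regular. Let p be the pumping length given by the pumping lemma.
Let w = 0^p 1^{3p+1} ∈ L; note |w| = 4p+1 ≥ p.
By the pumping lemma, w = xyz with |xy| ≤ p and |y| > 0.
The first p characters of w are 0's, so xy (and hence y) consists only of 0's. Write y = 0^k, 1 ≤ k ≤ p.
Pump with i = 2: xy^2z = 0^{p+k} 1^{3p+1}. For this to lie in L we would need 3p+1 = 3(p+k)+1, which forces k = 0. But k ≥ 1, so xy^2z ∉ L.
This contradicts the pumping lemma, so L is not regular.

0^{p+k} 1^{3p+1}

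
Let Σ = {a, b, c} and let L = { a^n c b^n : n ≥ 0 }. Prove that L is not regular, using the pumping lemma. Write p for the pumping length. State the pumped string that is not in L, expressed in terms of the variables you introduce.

a^{p+k} c b^p

Assume L is regular; let p be its pumping constant.
Take w = a^p c b^p ∈ L with |w| = 2p+1 ≥ p.
Write w = xyz as guaranteed by the lemma, with |xy| ≤ p and |y| > 0.
The first p characters of w are a's, so xy (and hence y) consists only of a's. Write y = a^k, 1 ≤ k ≤ p.
Pump with i = 2: xy^2z = a^{p+k} c b^p, which would require p+k = p. But k ≥ 1, so xy^2z ∉ L.
Contradiction. Therefore L is not regular.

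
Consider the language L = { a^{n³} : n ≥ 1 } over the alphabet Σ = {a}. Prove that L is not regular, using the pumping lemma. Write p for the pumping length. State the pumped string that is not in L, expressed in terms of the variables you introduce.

Suppose for contradiction that L is regular, and let p be the pumping length.
Take w = a^{p³} ∈ L with |w| = p³ ≥ p.
The pumping lemma gives a decomposition w = xyz where |xy| ≤ p and |y| ≥ 1.
Then y = a^k for some k with 1 ≤ k ≤ p.
Pump with i = 2: xy^2z = a^{p³+k}. Since 1 ≤ k ≤ p, p³ < p³+k ≤ p³+p < p³+3p²+3p+1 = (p+1)³, so p³+k is not a perfect cube. So xy^2z ∉ L.
This contradicts the pumping lemma, so L is not regular.

a^{p³+k}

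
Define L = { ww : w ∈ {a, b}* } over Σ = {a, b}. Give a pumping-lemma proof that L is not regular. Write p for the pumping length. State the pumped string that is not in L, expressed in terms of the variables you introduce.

Suppose for contradiction that L is regular, and let p be the pumping length.
Take w = a^p b^p a^p b^p = uu where u = a^pb^p; then w ∈ L and |w| = 4p ≥ p.
By the pumping lemma, w = xyz with |xy| ≤ p and y is nonempty.
Because |xy| ≤ p and w begins with p copies of a, we have y = a^k with 1 ≤ k ≤ p.
Pump with i = 2: xy^2z = a^{p+k} b^p a^p b^p, of length 4p+k. Suppose this equals vv. The string starts with a and ends with b, so v does too; thus the boundary between the two copies of v is a b→a transition. There is exactly one such transition, at position 2p+k, so |v| = 2p+k and |vv| = 4p+2k ≠ 4p+k since k ≥ 1. So xy^2z ∉ L.
This contradicts the pumping lemma, so L is not regular.

a^{p+k} b^p a^p b^p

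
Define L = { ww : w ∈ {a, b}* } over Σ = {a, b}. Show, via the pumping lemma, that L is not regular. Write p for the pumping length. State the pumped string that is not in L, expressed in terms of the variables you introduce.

a^{p+k} b^p a^p b^p

Assume L is regular. Let p be the pumping length given by the pumping lemma.
Take w = a^p b^p a^p b^p = uu where u = a^pb^p; then w ∈ L and |w| = 4p ≥ p.
The pumping lemma gives a decomposition w = xyz where |xy| ≤ p and y is nonempty.
Since the first p symbols of w are all a's and |xy| ≤ p, y lies entirely in the leading a-block: y = a^k for some k with 1 ≤ k ≤ p.
Pump with i = 2: xy^2z = a^{p+k} b^p a^p b^p, of length 4p+k. Suppose this equals vv. The string starts with a and ends with b, so v does too; thus the boundary between the two copies of v is a b→a transition. There is exactly one such transition, at position 2p+k, so |v| = 2p+k and |vv| = 4p+2k ≠ 4p+k since k ≥ 1. So xy^2z ∉ L.
This contradicts the pumping lemma, so L is not regular.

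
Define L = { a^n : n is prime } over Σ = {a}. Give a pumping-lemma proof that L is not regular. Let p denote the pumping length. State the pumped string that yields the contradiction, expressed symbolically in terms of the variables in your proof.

a^{q(1+k)}

Assume L is regular; let p be its pumping constant.
Let q be a prime with q ≥ p+2 (infinitely many primes exist), and take w = a^q ∈ L with |w| = q ≥ p.
Write w = xyz as guaranteed by the lemma, with |xy| ≤ p and y is nonempty.
Then y = a^k for some k with 1 ≤ k ≤ p.
Since 1 ≤ k ≤ p, |xz| = q-k. Pump with i = q+1: |xy^{q+1}z| = (q-k)+(q+1)k = q+qk = q(1+k), which is composite (both factors ≥ 2). So xy^{q+1}z = a^{q(1+k)} ∉ L.
This is a contradiction; hence L is not regular.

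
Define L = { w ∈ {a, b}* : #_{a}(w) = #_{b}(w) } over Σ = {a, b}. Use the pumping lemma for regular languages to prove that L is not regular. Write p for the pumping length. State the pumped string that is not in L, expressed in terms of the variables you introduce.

a^{p+k} b^p

Assume L is regular. Let p be the pumping length given by the pumping lemma.
Choose w = a^p b^p ∈ L with |w| = 2p ≥ p.
The pumping lemma gives a decomposition w = xyz where |xy| ≤ p and |y| > 0.
The first p characters of w are a's, so xy (and hence y) consists only of a's. Write y = a^k, 1 ≤ k ≤ p.
Pump with i = 2: xy^2z = a^{p+k} b^p has p+k occurrences of a but only p of b. Since k ≥ 1 the counts differ, so xy^2z ∉ L.
This is a contradiction; hence L is not regular.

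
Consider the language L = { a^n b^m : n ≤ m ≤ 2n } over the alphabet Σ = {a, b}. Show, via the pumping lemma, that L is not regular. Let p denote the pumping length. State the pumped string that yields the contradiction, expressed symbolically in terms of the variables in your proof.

Suppose for contradiction that L is regular, and let p be the pumping length.
Take w = a^p b^p ∈ L (since p ≤ p ≤ 2p), with |w| = 2p ≥ p.
The pumping lemma gives a decomposition w = xyz where |xy| ≤ p and |y| ≥ 1.
Since the first p symbols of w are all a's and |xy| ≤ p, y lies entirely in the leading a-block: y = a^k for some k with 1 ≤ k ≤ p.
Pump with i = 2: xy^2z = a^{p+k} b^p. Now n = p+k > p = m, so the condition n ≤ m fails. Thus xy^2z ∉ L.
This contradicts the pumping lemma, so L is not regular.

a^{p+k} b^p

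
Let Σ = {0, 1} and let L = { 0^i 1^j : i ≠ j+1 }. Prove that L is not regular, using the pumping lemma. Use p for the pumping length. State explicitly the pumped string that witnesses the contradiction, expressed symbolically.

0^{p+p!} 1^{p+p!-1}

Toward a contradiction, assume L is regular with pumping length p.
Choose w = 0^p 1^{p+p!-1}. Since p ≠ (p+p!-1)+1 = p+p!, w ∈ L; and |w| ≥ p.
By the pumping lemma, w = xyz with |xy| ≤ p and |y| > 0.
Since the first p symbols of w are all 0's and |xy| ≤ p, y lies entirely in the leading 0-block: y = 0^k for some k with 1 ≤ k ≤ p.
Since 1 ≤ k ≤ p, k divides p!; set t = 1 + p!/k. Then xy^t z has p + (p!/k)·k = p + p! copies of 0. Now the 0-count is p+p! and (1-count)+1 = (p+p!-1)+1 = p+p!, so i ≠ j+1 fails. So xy^t z = 0^{p+p!} 1^{p+p!-1} ∉ L.
This is a contradiction; hence L is not regular.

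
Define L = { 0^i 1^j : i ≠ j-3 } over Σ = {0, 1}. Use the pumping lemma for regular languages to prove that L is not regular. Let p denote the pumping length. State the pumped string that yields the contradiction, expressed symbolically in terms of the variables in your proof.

Assume L is regular; let p be its pumping constant.
Choose w = 0^p 1^{p+p!+3}. Since p ≠ (p+p!+3)-3 = p+p!, w ∈ L; and |w| ≥ p.
Write w = xyz as guaranteed by the lemma, with |xy| ≤ p and |y| ≥ 1.
The first p characters of w are 0's, so xy (and hence y) consists only of 0's. Write y = 0^k, 1 ≤ k ≤ p.
Since 1 ≤ k ≤ p, k divides p!; set t = 1 + p!/k. Then xy^t z has p + (p!/k)·k = p + p! copies of 0. Now the 0-count is p+p! and (1-count)-3 = (p+p!+3)-3 = p+p!, so i ≠ j-3 fails. So xy^t z = 0^{p+p!} 1^{p+p!+3} ∉ L.
This is a contradiction; hence L is not regular.

0^{p+p!} 1^{p+p!+3}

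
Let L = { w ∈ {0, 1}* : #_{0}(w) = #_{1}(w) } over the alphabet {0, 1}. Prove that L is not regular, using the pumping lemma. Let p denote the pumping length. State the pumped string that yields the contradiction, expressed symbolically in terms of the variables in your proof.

Assume L is regular. Let p be the pumping length given by the pumping lemma.
Choose w = 0^p 1^p ∈ L with |w| = 2p ≥ p.
The pumping lemma gives a decomposition w = xyz where |xy| ≤ p and y is nonempty.
Because |xy| ≤ p and w begins with p copies of 0, we have y = 0^k with 1 ≤ k ≤ p.
Pump with i = 2: xy^2z = 0^{p+k} 1^p has p+k occurrences of 0 but only p of 1. Since k ≥ 1 the counts differ, so xy^2z ∉ L.
This is a contradiction; hence L is not regular.

0^{p+k} 1^p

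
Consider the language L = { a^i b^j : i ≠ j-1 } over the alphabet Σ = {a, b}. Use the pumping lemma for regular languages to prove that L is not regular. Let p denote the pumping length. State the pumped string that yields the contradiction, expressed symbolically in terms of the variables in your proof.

a^{p+p!} b^{p+p!+1}

Toward a contradiction, assume L is regular with pumping length p.
Choose w = a^p b^{p+p!+1}. Since p ≠ (p+p!+1)-1 = p+p!, w ∈ L; and |w| ≥ p.
Write w = xyz as guaranteed by the lemma, with |xy| ≤ p and |y| > 0.
The first p characters of w are a's, so xy (and hence y) consists only of a's. Write y = a^k, 1 ≤ k ≤ p.
Since 1 ≤ k ≤ p, k divides p!; set t = 1 + p!/k. Then xy^t z has p + (p!/k)·k = p + p! copies of a. Now the a-count is p+p! and (b-count)-1 = (p+p!+1)-1 = p+p!, so i ≠ j-1 fails. So xy^t z = a^{p+p!} b^{p+p!+1} ∉ L.
This contradicts the pumping lemma, so L is not regular.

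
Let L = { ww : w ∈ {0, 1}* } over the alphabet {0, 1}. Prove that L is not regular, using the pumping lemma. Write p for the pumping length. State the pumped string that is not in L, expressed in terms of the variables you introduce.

0^{p+k} 1^p 0^p 1^p

Toward a contradiction, assume L is regular with pumping length p.
Take w = 0^p 1^p 0^p 1^p = uu where u = 0^p1^p; then w ∈ L and |w| = 4p ≥ p.
Write w = xyz as guaranteed by the lemma, with |xy| ≤ p and |y| > 0.
Because |xy| ≤ p and w begins with p copies of 0, we have y = 0^k with 1 ≤ k ≤ p.
Pump with i = 2: xy^2z = 0^{p+k} 1^p 0^p 1^p, of length 4p+k. Suppose this equals vv. The string starts with 0 and ends with 1, so v does too; thus the boundary between the two copies of v is a 1→0 transition. There is exactly one such transition, at position 2p+k, so |v| = 2p+k and |vv| = 4p+2k ≠ 4p+k since k ≥ 1. So xy^2z ∉ L.
Contradiction. Therefore L is not regular.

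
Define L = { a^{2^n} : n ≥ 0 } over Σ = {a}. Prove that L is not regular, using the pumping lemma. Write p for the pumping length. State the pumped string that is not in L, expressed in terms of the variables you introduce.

Suppose for contradiction that L is regular, and let p be the pumping length.
Take w = a^{2^p} ∈ L with |w| = 2^p ≥ p.
Write w = xyz as guaranteed by the lemma, with |xy| ≤ p and |y| > 0.
Then y = a^k for some k with 1 ≤ k ≤ p.
Pump with i = 2: xy^2z = a^{2^p+k}. Since 1 ≤ k ≤ p < 2^p, we have 2^p < 2^p+k < 2^{p+1}, so 2^p+k is not a power of 2. So xy^2z ∉ L.
This contradicts the pumping lemma, so L is not regular.

a^{2^p+k}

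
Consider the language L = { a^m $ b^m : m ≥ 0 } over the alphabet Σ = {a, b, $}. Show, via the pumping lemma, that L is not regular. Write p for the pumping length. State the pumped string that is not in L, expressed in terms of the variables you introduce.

Toward a contradiction, assume L is regular with pumping length p.
Take w = a^p $ b^p ∈ L with |w| = 2p+1 ≥ p.
Write w = xyz as guaranteed by the lemma, with |xy| ≤ p and y is nonempty.
Because |xy| ≤ p and w begins with p copies of a, we have y = a^k with 1 ≤ k ≤ p.
Pump with i = 2: xy^2z = a^{p+k} $ b^p, which would require p+k = p. But k ≥ 1, so xy^2z ∉ L.
This is a contradiction; hence L is not regular.

a^{p+k} $ b^p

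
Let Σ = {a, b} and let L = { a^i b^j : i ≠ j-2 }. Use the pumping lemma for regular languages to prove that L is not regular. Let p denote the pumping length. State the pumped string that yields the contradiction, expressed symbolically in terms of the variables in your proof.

a^{p+p!} b^{p+p!+2}

Toward a contradiction, assume L is regular with pumping length p.
Choose w = a^p b^{p+p!+2}. Since p ≠ (p+p!+2)-2 = p+p!, w ∈ L; and |w| ≥ p.
Write w = xyz as guaranteed by the lemma, with |xy| ≤ p and |y| ≥ 1.
The first p characters of w are a's, so xy (and hence y) consists only of a's. Write y = a^k, 1 ≤ k ≤ p.
Since 1 ≤ k ≤ p, k divides p!; set t = 1 + p!/k. Then xy^t z has p + (p!/k)·k = p + p! copies of a. Now the a-count is p+p! and (b-count)-2 = (p+p!+2)-2 = p+p!, so i ≠ j-2 fails. So xy^t z = a^{p+p!} b^{p+p!+2} ∉ L.
This contradicts the pumping lemma, so L is not regular.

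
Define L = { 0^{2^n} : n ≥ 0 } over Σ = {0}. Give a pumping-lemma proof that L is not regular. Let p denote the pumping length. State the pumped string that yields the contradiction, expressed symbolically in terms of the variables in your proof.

0^{2^p+k}

Assume L is regular; let p be its pumping constant.
Take w = 0^{2^p} ∈ L with |w| = 2^p ≥ p.
Write w = xyz as guaranteed by the lemma, with |xy| ≤ p and y is nonempty.
Then y = 0^k for some k with 1 ≤ k ≤ p.
Pump with i = 2: xy^2z = 0^{2^p+k}. Since 1 ≤ k ≤ p < 2^p, we have 2^p < 2^p+k < 2^{p+1}, so 2^p+k is not a power of 2. So xy^2z ∉ L.
Contradiction. Therefore L is not regular.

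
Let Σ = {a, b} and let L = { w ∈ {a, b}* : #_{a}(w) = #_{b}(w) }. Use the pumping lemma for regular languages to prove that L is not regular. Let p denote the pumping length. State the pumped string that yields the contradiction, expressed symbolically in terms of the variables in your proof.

a^{p+k} b^p

Suppose for contradiction that L is regular, and let p be the pumping length.
Choose w = a^p b^p ∈ L with |w| = 2p ≥ p.
The pumping lemma gives a decomposition w = xyz where |xy| ≤ p and y is nonempty.
Since the first p symbols of w are all a's and |xy| ≤ p, y lies entirely in the leading a-block: y = a^k for some k with 1 ≤ k ≤ p.
Pump with i = 2: xy^2z = a^{p+k} b^p has p+k occurrences of a but only p of b. Since k ≥ 1 the counts differ, so xy^2z ∉ L.
This contradicts the pumping lemma, so L is not regular.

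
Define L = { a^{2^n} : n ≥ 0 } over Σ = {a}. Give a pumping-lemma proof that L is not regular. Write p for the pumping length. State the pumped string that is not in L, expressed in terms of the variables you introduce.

Assume L is regular. Let p be the pumping length given by the pumping lemma.
Take w = a^{2^p} ∈ L with |w| = 2^p ≥ p.
By the pumping lemma, w = xyz with |xy| ≤ p and |y| > 0.
Then y = a^k for some k with 1 ≤ k ≤ p.
Pump with i = 2: xy^2z = a^{2^p+k}. Since 1 ≤ k ≤ p < 2^p, we have 2^p < 2^p+k < 2^{p+1}, so 2^p+k is not a power of 2. So xy^2z ∉ L.
This contradicts the pumping lemma, so L is not regular.

a^{2^p+k}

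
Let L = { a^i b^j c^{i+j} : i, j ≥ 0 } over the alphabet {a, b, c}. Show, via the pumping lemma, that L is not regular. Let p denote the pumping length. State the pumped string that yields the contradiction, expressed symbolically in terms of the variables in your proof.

a^{p+k} b^p c^{2p}

Assume L is regular. Let p be the pumping length given by the pumping lemma.
Take w = a^p b^p c^{2p} ∈ L (with i=j=p, i+j=2p), |w| = 4p ≥ p.
Write w = xyz as guaranteed by the lemma, with |xy| ≤ p and y is nonempty.
The first p characters of w are a's, so xy (and hence y) consists only of a's. Write y = a^k, 1 ≤ k ≤ p.
Consider xy^2z = a^{p+k} b^p c^{2p}. Now the a- and b-counts sum to 2p+k, but the c-count is 2p ≠ 2p+k. So xy^2z ∉ L.
This contradicts the pumping lemma, so L is not regular.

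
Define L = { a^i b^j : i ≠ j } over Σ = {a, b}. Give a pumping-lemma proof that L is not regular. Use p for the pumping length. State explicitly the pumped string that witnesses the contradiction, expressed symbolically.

Assume L is regular. Let p be the pumping length given by the pumping lemma.
Choose w = a^p b^{p+p!}. Since p ≠ p+p!, w ∈ L; and |w| ≥ p.
Write w = xyz as guaranteed by the lemma, with |xy| ≤ p and |y| ≥ 1.
Because |xy| ≤ p and w begins with p copies of a, we have y = a^k with 1 ≤ k ≤ p.
Since 1 ≤ k ≤ p, k divides p!; set t = 1 + p!/k. Then xy^t z has p + (p!/k)·k = p + p! copies of a. Now the a-count equals the b-count, so i ≠ j fails. So xy^t z = a^{p+p!} b^{p+p!} ∉ L.
This is a contradiction; hence L is not regular.

a^{p+p!} b^{p+p!}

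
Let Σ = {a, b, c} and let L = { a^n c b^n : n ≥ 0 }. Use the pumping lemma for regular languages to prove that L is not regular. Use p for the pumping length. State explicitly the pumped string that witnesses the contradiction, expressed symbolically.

a^{p+k} c b^p

Suppose for contradiction that L is regular, and let p be the pumping length.
Take w = a^p c b^p ∈ L with |w| = 2p+1 ≥ p.
Write w = xyz as guaranteed by the lemma, with |xy| ≤ p and |y| ≥ 1.
Since the first p symbols of w are all a's and |xy| ≤ p, y lies entirely in the leading a-block: y = a^k for some k with 1 ≤ k ≤ p.
Pump with i = 2: xy^2z = a^{p+k} c b^p, which would require p+k = p. But k ≥ 1, so xy^2z ∉ L.
This is a contradiction; hence L is not regular.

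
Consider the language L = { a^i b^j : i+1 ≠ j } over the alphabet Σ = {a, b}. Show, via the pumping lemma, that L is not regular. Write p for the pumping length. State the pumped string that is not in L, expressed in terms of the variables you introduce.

a^{p+p!} b^{p+p!+1}

Toward a contradiction, assume L is regular with pumping length p.
Choose w = a^p b^{p+p!+1}. Since p ≠ (p+p!+1)-1 = p+p!, w ∈ L; and |w| ≥ p.
By the pumping lemma, w = xyz with |xy| ≤ p and |y| > 0.
Because |xy| ≤ p and w begins with p copies of a, we have y = a^k with 1 ≤ k ≤ p.
Since 1 ≤ k ≤ p, k divides p!; set t = 1 + p!/k. Then xy^t z has p + (p!/k)·k = p + p! copies of a. Now the a-count is p+p! and (b-count)-1 = (p+p!+1)-1 = p+p!, so i+1 ≠ j fails. So xy^t z = a^{p+p!} b^{p+p!+1} ∉ L.
Contradiction. Therefore L is not regular.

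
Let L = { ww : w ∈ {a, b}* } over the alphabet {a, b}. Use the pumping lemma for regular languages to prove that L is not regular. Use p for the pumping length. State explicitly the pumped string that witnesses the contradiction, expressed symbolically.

Suppose for contradiction that L is regular, and let p be the pumping length.
Take w = a^p b^p a^p b^p = uu where u = a^pb^p; then w ∈ L and |w| = 4p ≥ p.
The pumping lemma gives a decomposition w = xyz where |xy| ≤ p and |y| ≥ 1.
Since the first p symbols of w are all a's and |xy| ≤ p, y lies entirely in the leading a-block: y = a^k for some k with 1 ≤ k ≤ p.
Pump with i = 2: xy^2z = a^{p+k} b^p a^p b^p, of length 4p+k. Suppose this equals vv. The string starts with a and ends with b, so v does too; thus the boundary between the two copies of v is a b→a transition. There is exactly one such transition, at position 2p+k, so |v| = 2p+k and |vv| = 4p+2k ≠ 4p+k since k ≥ 1. So xy^2z ∉ L.
This is a contradiction; hence L is not regular.

a^{p+k} b^p a^p b^p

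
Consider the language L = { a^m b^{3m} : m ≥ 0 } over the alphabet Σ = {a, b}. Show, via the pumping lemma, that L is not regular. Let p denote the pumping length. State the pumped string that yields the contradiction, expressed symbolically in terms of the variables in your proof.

Assume L is regular. Let p be the pumping length given by the pumping lemma.
Choose w = a^p b^{3p}, which is in L with |w| = 4p ≥ p.
Write w = xyz as guaranteed by the lemma, with |xy| ≤ p and |y| ≥ 1.
Because |xy| ≤ p and w begins with p copies of a, we have y = a^k with 1 ≤ k ≤ p.
Pump with i = 2: xy^2z = a^{p+k} b^{3p}. For this to lie in L we would need 3p = 3(p+k), which forces k = 0. But k ≥ 1, so xy^2z ∉ L.
Contradiction. Therefore L is not regular.

a^{p+k} b^{3p}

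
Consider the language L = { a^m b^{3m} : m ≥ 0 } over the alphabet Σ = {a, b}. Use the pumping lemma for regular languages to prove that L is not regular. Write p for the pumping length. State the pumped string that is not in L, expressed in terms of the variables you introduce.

Suppose for contradiction that L is regular, and let p be the pumping length.
Let w = a^p b^{3p} ∈ L; note |w| = 4p ≥ p.
The pumping lemma gives a decomposition w = xyz where |xy| ≤ p and y is nonempty.
The first p characters of w are a's, so xy (and hence y) consists only of a's. Write y = a^k, 1 ≤ k ≤ p.
Pump with i = 2: xy^2z = a^{p+k} b^{3p}. For this to lie in L we would need 3p = 3(p+k), which forces k = 0. But k ≥ 1, so xy^2z ∉ L.
This contradicts the pumping lemma, so L is not regular.

a^{p+k} b^{3p}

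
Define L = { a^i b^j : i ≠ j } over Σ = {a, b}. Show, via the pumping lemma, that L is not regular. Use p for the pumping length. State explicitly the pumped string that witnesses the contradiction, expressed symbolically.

a^{p+p!} b^{p+p!}

Assume L is regular. Let p be the pumping length given by the pumping lemma.
Choose w = a^p b^{p+p!}. Since p ≠ p+p!, w ∈ L; and |w| ≥ p.
The pumping lemma gives a decomposition w = xyz where |xy| ≤ p and |y| > 0.
The first p characters of w are a's, so xy (and hence y) consists only of a's. Write y = a^k, 1 ≤ k ≤ p.
Since 1 ≤ k ≤ p, k divides p!; set t = 1 + p!/k. Then xy^t z has p + (p!/k)·k = p + p! copies of a. Now the a-count equals the b-count, so i ≠ j fails. So xy^t z = a^{p+p!} b^{p+p!} ∉ L.
Contradiction. Therefore L is not regular.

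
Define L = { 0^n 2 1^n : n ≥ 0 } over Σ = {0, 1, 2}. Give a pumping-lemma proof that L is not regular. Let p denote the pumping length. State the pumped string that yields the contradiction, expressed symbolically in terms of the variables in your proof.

Toward a contradiction, assume L is regular with pumping length p.
Take w = 0^p 2 1^p ∈ L with |w| = 2p+1 ≥ p.
Write w = xyz as guaranteed by the lemma, with |xy| ≤ p and y is nonempty.
Since the first p symbols of w are all 0's and |xy| ≤ p, y lies entirely in the leading 0-block: y = 0^k for some k with 1 ≤ k ≤ p.
Pump with i = 2: xy^2z = 0^{p+k} 2 1^p, which would require p+k = p. But k ≥ 1, so xy^2z ∉ L.
This is a contradiction; hence L is not regular.

0^{p+k} 2 1^p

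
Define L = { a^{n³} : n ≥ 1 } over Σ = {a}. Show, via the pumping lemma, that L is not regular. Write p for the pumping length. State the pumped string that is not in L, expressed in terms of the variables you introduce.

Toward a contradiction, assume L is regular with pumping length p.
Take w = a^{p³} ∈ L with |w| = p³ ≥ p.
By the pumping lemma, w = xyz with |xy| ≤ p and y is nonempty.
Then y = a^k for some k with 1 ≤ k ≤ p.
Pump with i = 2: xy^2z = a^{p³+k}. Since 1 ≤ k ≤ p, p³ < p³+k ≤ p³+p < p³+3p²+3p+1 = (p+1)³, so p³+k is not a perfect cube. So xy^2z ∉ L.
Contradiction. Therefore L is not regular.

a^{p³+k}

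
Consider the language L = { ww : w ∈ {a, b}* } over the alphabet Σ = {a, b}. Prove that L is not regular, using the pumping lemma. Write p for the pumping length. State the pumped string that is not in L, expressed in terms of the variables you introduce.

Toward a contradiction, assume L is regular with pumping length p.
Take w = a^p b^p a^p b^p = uu where u = a^pb^p; then w ∈ L and |w| = 4p ≥ p.
The pumping lemma gives a decomposition w = xyz where |xy| ≤ p and |y| ≥ 1.
Since the first p symbols of w are all a's and |xy| ≤ p, y lies entirely in the leading a-block: y = a^k for some k with 1 ≤ k ≤ p.
Pump with i = 2: xy^2z = a^{p+k} b^p a^p b^p, of length 4p+k. Suppose this equals vv. The string starts with a and ends with b, so v does too; thus the boundary between the two copies of v is a b→a transition. There is exactly one such transition, at position 2p+k, so |v| = 2p+k and |vv| = 4p+2k ≠ 4p+k since k ≥ 1. So xy^2z ∉ L.
This contradicts the pumping lemma, so L is not regular.

a^{p+k} b^p a^p b^p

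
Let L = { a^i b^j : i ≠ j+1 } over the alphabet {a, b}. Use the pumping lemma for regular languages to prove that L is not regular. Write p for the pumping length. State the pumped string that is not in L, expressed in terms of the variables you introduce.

a^{p+p!} b^{p+p!-1}

Assume L is regular. Let p be the pumping length given by the pumping lemma.
Choose w = a^p b^{p+p!-1}. Since p ≠ (p+p!-1)+1 = p+p!, w ∈ L; and |w| ≥ p.
By the pumping lemma, w = xyz with |xy| ≤ p and y is nonempty.
Because |xy| ≤ p and w begins with p copies of a, we have y = a^k with 1 ≤ k ≤ p.
Since 1 ≤ k ≤ p, k divides p!; set t = 1 + p!/k. Then xy^t z has p + (p!/k)·k = p + p! copies of a. Now the a-count is p+p! and (b-count)+1 = (p+p!-1)+1 = p+p!, so i ≠ j+1 fails. So xy^t z = a^{p+p!} b^{p+p!-1} ∉ L.
Contradiction. Therefore L is not regular.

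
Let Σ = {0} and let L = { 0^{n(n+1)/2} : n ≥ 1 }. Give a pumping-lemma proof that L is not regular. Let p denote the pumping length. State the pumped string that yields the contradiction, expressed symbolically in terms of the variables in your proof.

0^{p(p+1)/2+k}

Assume L is regular; let p be its pumping constant.
Take w = 0^{p(p+1)/2} ∈ L with |w| = p(p+1)/2 ≥ p.
By the pumping lemma, w = xyz with |xy| ≤ p and |y| > 0.
Then y = 0^k for some k with 1 ≤ k ≤ p.
Pump with i = 2: xy^2z = 0^{p(p+1)/2+k}. Since 1 ≤ k ≤ p, p(p+1)/2 < p(p+1)/2+k ≤ p(p+1)/2+p < (p+1)(p+2)/2, so p(p+1)/2+k is strictly between consecutive triangular numbers. So xy^2z ∉ L.
Contradiction. Therefore L is not regular.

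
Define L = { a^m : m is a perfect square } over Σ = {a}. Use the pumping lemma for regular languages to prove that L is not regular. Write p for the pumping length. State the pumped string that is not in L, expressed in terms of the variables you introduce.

Assume L is regular. Let p be the pumping length given by the pumping lemma.
Take w = a^{p²} ∈ L with |w| = p² ≥ p.
The pumping lemma gives a decomposition w = xyz where |xy| ≤ p and |y| > 0.
Then y = a^k for some k with 1 ≤ k ≤ p.
Pump with i = 2: xy^2z = a^{p²+k}. Since 1 ≤ k ≤ p, p² < p²+k ≤ p²+p < (p+1)², so p²+k lies strictly between consecutive squares and is not a perfect square. So xy^2z ∉ L.
This contradicts the pumping lemma, so L is not regular.

a^{p²+k}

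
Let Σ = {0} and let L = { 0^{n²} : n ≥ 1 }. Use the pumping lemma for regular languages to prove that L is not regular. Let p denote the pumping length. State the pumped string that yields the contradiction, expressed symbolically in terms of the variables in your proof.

Assume L is regular; let p be its pumping constant.
Take w = 0^{p²} ∈ L with |w| = p² ≥ p.
Write w = xyz as guaranteed by the lemma, with |xy| ≤ p and y is nonempty.
Then y = 0^k for some k with 1 ≤ k ≤ p.
Pump with i = 2: xy^2z = 0^{p²+k}. Since 1 ≤ k ≤ p, p² < p²+k ≤ p²+p < (p+1)², so p²+k lies strictly between consecutive squares and is not a perfect square. So xy^2z ∉ L.
This is a contradiction; hence L is not regular.

0^{p²+k}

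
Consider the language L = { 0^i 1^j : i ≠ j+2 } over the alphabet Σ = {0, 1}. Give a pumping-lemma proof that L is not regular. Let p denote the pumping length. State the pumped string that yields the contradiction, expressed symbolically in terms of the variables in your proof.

0^{p+p!} 1^{p+p!-2}

Assume L is regular; let p be its pumping constant.
Choose w = 0^p 1^{p+p!-2}. Since p ≠ (p+p!-2)+2 = p+p!, w ∈ L; and |w| ≥ p.
By the pumping lemma, w = xyz with |xy| ≤ p and |y| ≥ 1.
Since the first p symbols of w are all 0's and |xy| ≤ p, y lies entirely in the leading 0-block: y = 0^k for some k with 1 ≤ k ≤ p.
Since 1 ≤ k ≤ p, k divides p!; set t = 1 + p!/k. Then xy^t z has p + (p!/k)·k = p + p! copies of 0. Now the 0-count is p+p! and (1-count)+2 = (p+p!-2)+2 = p+p!, so i ≠ j+2 fails. So xy^t z = 0^{p+p!} 1^{p+p!-2} ∉ L.
Contradiction. Therefore L is not regular.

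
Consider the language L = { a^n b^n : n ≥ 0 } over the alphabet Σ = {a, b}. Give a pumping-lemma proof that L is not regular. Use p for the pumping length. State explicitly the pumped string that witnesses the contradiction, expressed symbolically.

a^{p+k} b^p

Suppose for contradiction that L is regular, and let p be the pumping length.
Take w = a^p b^p. Then w ∈ L and |w| = 2p ≥ p.
By the pumping lemma, w = xyz with |xy| ≤ p and |y| ≥ 1.
Because |xy| ≤ p and w begins with p copies of a, we have y = a^k with 1 ≤ k ≤ p.
Pump with i = 2: xy^2z = a^{p+k} b^p. For this to lie in L we would need p = p+k, which forces k = 0. But k ≥ 1, so xy^2z ∉ L.
This is a contradiction; hence L is not regular.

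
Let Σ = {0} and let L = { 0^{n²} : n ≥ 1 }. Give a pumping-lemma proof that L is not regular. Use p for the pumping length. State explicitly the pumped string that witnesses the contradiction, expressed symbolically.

Suppose for contradiction that L is regular, and let p be the pumping length.
Take w = 0^{p²} ∈ L with |w| = p² ≥ p.
Write w = xyz as guaranteed by the lemma, with |xy| ≤ p and |y| ≥ 1.
Then y = 0^k for some k with 1 ≤ k ≤ p.
Pump with i = 2: xy^2z = 0^{p²+k}. Since 1 ≤ k ≤ p, p² < p²+k ≤ p²+p < (p+1)², so p²+k lies strictly between consecutive squares and is not a perfect square. So xy^2z ∉ L.
Contradiction. Therefore L is not regular.

0^{p²+k}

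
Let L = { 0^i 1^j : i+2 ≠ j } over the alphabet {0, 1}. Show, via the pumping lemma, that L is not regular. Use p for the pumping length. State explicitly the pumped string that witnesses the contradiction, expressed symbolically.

0^{p+p!} 1^{p+p!+2}

Assume L is regular; let p be its pumping constant.
Choose w = 0^p 1^{p+p!+2}. Since p ≠ (p+p!+2)-2 = p+p!, w ∈ L; and |w| ≥ p.
Write w = xyz as guaranteed by the lemma, with |xy| ≤ p and |y| ≥ 1.
The first p characters of w are 0's, so xy (and hence y) consists only of 0's. Write y = 0^k, 1 ≤ k ≤ p.
Since 1 ≤ k ≤ p, k divides p!; set t = 1 + p!/k. Then xy^t z has p + (p!/k)·k = p + p! copies of 0. Now the 0-count is p+p! and (1-count)-2 = (p+p!+2)-2 = p+p!, so i+2 ≠ j fails. So xy^t z = 0^{p+p!} 1^{p+p!+2} ∉ L.
This contradicts the pumping lemma, so L is not regular.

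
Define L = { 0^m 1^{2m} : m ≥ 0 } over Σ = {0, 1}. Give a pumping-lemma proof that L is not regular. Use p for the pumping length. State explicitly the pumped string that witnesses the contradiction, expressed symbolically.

Assume L is regular. Let p be the pumping length given by the pumping lemma.
Take w = 0^p 1^{2p}. Then w ∈ L and |w| = 3p ≥ p.
Write w = xyz as guaranteed by the lemma, with |xy| ≤ p and |y| ≥ 1.
Because |xy| ≤ p and w begins with p copies of 0, we have y = 0^k with 1 ≤ k ≤ p.
Pump with i = 2: xy^2z = 0^{p+k} 1^{2p}. For this to lie in L we would need 2p = 2(p+k), which forces k = 0. But k ≥ 1, so xy^2z ∉ L.
This contradicts the pumping lemma, so L is not regular.

0^{p+k} 1^{2p}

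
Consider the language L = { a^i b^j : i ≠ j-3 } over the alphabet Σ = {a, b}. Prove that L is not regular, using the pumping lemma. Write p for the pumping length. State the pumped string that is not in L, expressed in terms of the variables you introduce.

Assume L is regular; let p be its pumping constant.
Choose w = a^p b^{p+p!+3}. Since p ≠ (p+p!+3)-3 = p+p!, w ∈ L; and |w| ≥ p.
Write w = xyz as guaranteed by the lemma, with |xy| ≤ p and y is nonempty.
Since the first p symbols of w are all a's and |xy| ≤ p, y lies entirely in the leading a-block: y = a^k for some k with 1 ≤ k ≤ p.
Since 1 ≤ k ≤ p, k divides p!; set t = 1 + p!/k. Then xy^t z has p + (p!/k)·k = p + p! copies of a. Now the a-count is p+p! and (b-count)-3 = (p+p!+3)-3 = p+p!, so i ≠ j-3 fails. So xy^t z = a^{p+p!} b^{p+p!+3} ∉ L.
This contradicts the pumping lemma, so L is not regular.

a^{p+p!} b^{p+p!+3}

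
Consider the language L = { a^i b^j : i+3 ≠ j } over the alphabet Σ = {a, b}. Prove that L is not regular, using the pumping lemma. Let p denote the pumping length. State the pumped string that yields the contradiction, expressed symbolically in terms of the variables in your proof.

a^{p+p!} b^{p+p!+3}

Assume L is regular; let p be its pumping constant.
Choose w = a^p b^{p+p!+3}. Since p ≠ (p+p!+3)-3 = p+p!, w ∈ L; and |w| ≥ p.
Write w = xyz as guaranteed by the lemma, with |xy| ≤ p and |y| > 0.
The first p characters of w are a's, so xy (and hence y) consists only of a's. Write y = a^k, 1 ≤ k ≤ p.
Since 1 ≤ k ≤ p, k divides p!; set t = 1 + p!/k. Then xy^t z has p + (p!/k)·k = p + p! copies of a. Now the a-count is p+p! and (b-count)-3 = (p+p!+3)-3 = p+p!, so i+3 ≠ j fails. So xy^t z = a^{p+p!} b^{p+p!+3} ∉ L.
This contradicts the pumping lemma, so L is not regular.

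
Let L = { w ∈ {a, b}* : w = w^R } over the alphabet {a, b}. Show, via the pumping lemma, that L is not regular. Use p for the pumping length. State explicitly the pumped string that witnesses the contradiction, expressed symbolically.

a^{p+k} b a^p

Suppose for contradiction that L is regular, and let p be the pumping length.
Take w = a^p b a^p, a palindrome of length 2p+1 ≥ p.
By the pumping lemma, w = xyz with |xy| ≤ p and y is nonempty.
Since the first p symbols of w are all a's and |xy| ≤ p, y lies entirely in the leading a-block: y = a^k for some k with 1 ≤ k ≤ p.
Pump with i = 2: xy^2z = a^{p+k} b a^p. Its reverse is a^p b a^{p+k}, which differs from xy^2z since k ≥ 1. So xy^2z is not a palindrome and xy^2z ∉ L.
This contradicts the pumping lemma, so L is not regular.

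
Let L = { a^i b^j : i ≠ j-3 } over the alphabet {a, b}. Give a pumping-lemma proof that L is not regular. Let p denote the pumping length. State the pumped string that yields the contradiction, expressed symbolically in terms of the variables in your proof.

Assume L is regular; let p be its pumping constant.
Choose w = a^p b^{p+p!+3}. Since p ≠ (p+p!+3)-3 = p+p!, w ∈ L; and |w| ≥ p.
Write w = xyz as guaranteed by the lemma, with |xy| ≤ p and y is nonempty.
Because |xy| ≤ p and w begins with p copies of a, we have y = a^k with 1 ≤ k ≤ p.
Since 1 ≤ k ≤ p, k divides p!; set t = 1 + p!/k. Then xy^t z has p + (p!/k)·k = p + p! copies of a. Now the a-count is p+p! and (b-count)-3 = (p+p!+3)-3 = p+p!, so i ≠ j-3 fails. So xy^t z = a^{p+p!} b^{p+p!+3} ∉ L.
Contradiction. Therefore L is not regular.

a^{p+p!} b^{p+p!+3}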